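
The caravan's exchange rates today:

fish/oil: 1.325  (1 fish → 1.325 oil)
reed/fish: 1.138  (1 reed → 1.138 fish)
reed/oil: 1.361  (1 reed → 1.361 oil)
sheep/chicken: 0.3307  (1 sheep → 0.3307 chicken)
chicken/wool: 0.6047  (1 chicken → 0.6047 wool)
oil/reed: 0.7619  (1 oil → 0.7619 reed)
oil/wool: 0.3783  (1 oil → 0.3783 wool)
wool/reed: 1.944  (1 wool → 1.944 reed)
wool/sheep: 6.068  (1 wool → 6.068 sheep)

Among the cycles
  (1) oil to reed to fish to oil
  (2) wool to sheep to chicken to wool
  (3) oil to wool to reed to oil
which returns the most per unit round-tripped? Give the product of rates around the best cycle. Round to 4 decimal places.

1.2134

(1) 0.7619 × 1.138 × 1.325 = 1.14883
(2) 6.068 × 0.3307 × 0.6047 = 1.21344
(3) 0.3783 × 1.944 × 1.361 = 1.00090
Highest is cycle (2) at 1.2134 (>1, arbitrage).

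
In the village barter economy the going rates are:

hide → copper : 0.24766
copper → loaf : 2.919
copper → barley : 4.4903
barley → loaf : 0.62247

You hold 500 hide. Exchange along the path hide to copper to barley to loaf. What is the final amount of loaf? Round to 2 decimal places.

346.11

500 hide × 0.24766 = 123.83 copper
123.83 copper × 4.4903 = 556.033849 barley
556.033849 barley × 0.62247 = 346.11438998703 loaf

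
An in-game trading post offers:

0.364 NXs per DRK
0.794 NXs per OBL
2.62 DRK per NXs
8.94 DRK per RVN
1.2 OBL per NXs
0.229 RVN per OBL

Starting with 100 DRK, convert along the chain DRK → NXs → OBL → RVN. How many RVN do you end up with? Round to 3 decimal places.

100 DRK × 0.364 = 36.4 NXs
36.4 NXs × 1.2 = 43.68 OBL
43.68 OBL × 0.229 = 10.00272 RVN

10.003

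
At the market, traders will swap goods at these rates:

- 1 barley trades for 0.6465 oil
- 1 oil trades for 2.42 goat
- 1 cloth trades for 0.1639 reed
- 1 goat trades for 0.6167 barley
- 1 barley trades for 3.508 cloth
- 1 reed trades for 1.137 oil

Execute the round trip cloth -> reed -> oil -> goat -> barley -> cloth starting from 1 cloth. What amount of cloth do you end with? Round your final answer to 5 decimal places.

0.97564

1 cloth × 0.1639 = 0.1639 reed
0.1639 reed × 1.137 = 0.1863543 oil
0.1863543 oil × 2.42 = 0.450977406 goat
0.450977406 goat × 0.6167 = 0.2781177662802 barley
0.2781177662802 barley × 3.508 = 0.9756371241109416 cloth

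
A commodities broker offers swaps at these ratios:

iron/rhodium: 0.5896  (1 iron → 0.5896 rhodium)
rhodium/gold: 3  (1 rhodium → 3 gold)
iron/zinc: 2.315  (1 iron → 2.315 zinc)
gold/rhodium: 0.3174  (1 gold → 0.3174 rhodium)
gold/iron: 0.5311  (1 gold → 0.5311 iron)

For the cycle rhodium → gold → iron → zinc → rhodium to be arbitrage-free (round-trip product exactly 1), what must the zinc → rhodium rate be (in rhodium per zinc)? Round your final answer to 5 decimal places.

0.27111

Known legs of the cycle: 3 × 0.5311 × 2.315 = 3.6884895
For no arbitrage the full-cycle product must be 1, so the missing rate is 1 / 3.6884895 ≈ 0.2711137.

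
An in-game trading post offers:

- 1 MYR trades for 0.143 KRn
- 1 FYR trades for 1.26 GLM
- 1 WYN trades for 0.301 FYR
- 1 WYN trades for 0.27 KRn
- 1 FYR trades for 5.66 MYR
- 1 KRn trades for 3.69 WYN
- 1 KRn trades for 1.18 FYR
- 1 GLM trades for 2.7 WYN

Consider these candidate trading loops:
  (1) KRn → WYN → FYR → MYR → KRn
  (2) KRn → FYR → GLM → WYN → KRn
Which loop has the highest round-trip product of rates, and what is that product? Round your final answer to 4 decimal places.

1.0839

(1) 3.69 × 0.301 × 5.66 × 0.143 = 0.89897
(2) 1.18 × 1.26 × 2.7 × 0.27 = 1.08388
Highest is cycle (2) at 1.0839 (>1, arbitrage).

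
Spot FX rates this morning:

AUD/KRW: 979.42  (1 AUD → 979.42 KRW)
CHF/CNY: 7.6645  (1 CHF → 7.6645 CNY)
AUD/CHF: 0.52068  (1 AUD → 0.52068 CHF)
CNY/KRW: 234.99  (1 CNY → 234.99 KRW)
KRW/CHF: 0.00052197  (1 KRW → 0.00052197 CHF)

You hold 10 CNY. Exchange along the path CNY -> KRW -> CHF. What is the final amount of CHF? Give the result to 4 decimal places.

10 CNY × 234.99 = 2349.9 KRW
2349.9 KRW × 0.00052197 = 1.226577303 CHF

1.2266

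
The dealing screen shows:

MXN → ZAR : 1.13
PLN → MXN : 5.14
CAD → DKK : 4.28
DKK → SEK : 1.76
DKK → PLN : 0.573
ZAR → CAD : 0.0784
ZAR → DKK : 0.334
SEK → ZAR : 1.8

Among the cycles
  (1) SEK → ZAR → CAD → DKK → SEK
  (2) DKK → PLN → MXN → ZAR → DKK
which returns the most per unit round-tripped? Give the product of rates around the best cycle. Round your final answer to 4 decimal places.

(1) 1.8 × 0.0784 × 4.28 × 1.76 = 1.06303
(2) 0.573 × 5.14 × 1.13 × 0.334 = 1.11158
Highest is cycle (2) at 1.1116 (>1, arbitrage).

1.1116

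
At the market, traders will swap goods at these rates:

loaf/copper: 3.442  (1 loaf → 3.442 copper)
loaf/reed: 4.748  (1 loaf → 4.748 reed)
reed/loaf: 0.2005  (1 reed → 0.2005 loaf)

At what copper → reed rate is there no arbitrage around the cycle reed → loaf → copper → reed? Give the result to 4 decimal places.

1.4490

Known legs of the cycle: 0.2005 × 3.442 = 0.690121
For no arbitrage the full-cycle product must be 1, so the missing rate is 1 / 0.690121 ≈ 1.449021.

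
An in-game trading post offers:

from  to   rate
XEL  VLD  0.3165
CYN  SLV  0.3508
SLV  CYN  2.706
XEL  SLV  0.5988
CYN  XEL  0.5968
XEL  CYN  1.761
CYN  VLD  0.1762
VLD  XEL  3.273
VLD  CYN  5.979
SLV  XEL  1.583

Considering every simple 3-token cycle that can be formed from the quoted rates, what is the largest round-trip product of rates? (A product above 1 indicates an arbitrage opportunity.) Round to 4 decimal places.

VLD→CYN→XEL→VLD: 5.979 × 0.5968 × 0.3165 = 1.12936
VLD→XEL→CYN→VLD: 3.273 × 1.761 × 0.1762 = 1.01557
SLV→XEL→CYN→SLV: 1.583 × 1.761 × 0.3508 = 0.97791
SLV→CYN→XEL→SLV: 2.706 × 0.5968 × 0.5988 = 0.96703
Maximum is VLD→CYN→XEL→VLD at 1.1294; arbitrage exists.

1.1294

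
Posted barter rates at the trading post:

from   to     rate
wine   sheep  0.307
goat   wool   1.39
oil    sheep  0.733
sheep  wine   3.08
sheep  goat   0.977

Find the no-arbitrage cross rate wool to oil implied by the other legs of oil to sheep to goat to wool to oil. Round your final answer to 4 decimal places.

Known legs of the cycle: 0.733 × 0.977 × 1.39 = 0.99543599
For no arbitrage the full-cycle product must be 1, so the missing rate is 1 / 0.99543599 ≈ 1.004585.

1.0046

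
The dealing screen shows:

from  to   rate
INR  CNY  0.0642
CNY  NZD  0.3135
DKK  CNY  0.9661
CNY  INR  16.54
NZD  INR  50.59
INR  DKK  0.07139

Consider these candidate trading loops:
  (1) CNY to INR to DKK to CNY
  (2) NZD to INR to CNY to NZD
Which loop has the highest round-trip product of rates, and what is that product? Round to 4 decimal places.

(1) 16.54 × 0.07139 × 0.9661 = 1.14076
(2) 50.59 × 0.0642 × 0.3135 = 1.01821
Highest is cycle (1) at 1.1408 (>1, arbitrage).

1.1408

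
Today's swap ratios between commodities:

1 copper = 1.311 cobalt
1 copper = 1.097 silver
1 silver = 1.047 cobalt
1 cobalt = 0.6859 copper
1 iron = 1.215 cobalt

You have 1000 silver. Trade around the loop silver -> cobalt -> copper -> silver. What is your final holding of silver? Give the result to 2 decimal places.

787.80

1000 silver × 1.047 = 1047 cobalt
1047 cobalt × 0.6859 = 718.1373 copper
718.1373 copper × 1.097 = 787.7966181 silver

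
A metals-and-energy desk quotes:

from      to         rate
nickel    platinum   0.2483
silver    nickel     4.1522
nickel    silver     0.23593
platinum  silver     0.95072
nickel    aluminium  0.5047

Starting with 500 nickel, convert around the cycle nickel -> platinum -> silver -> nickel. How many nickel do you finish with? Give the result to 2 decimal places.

500 nickel × 0.2483 = 124.15 platinum
124.15 platinum × 0.95072 = 118.031888 silver
118.031888 silver × 4.1522 = 490.0920053536 nickel

490.09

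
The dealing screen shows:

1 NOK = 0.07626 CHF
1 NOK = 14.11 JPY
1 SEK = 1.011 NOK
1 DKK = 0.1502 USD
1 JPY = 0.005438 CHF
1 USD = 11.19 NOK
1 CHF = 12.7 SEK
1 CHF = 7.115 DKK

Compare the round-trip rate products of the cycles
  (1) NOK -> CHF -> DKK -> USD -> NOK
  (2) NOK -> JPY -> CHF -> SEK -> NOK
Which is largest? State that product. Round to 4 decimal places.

(1) 0.07626 × 7.115 × 0.1502 × 11.19 = 0.91195
(2) 14.11 × 0.005438 × 12.7 × 1.011 = 0.98519
Highest is cycle (2) at 0.9852 (≤1, no arbitrage).

0.9852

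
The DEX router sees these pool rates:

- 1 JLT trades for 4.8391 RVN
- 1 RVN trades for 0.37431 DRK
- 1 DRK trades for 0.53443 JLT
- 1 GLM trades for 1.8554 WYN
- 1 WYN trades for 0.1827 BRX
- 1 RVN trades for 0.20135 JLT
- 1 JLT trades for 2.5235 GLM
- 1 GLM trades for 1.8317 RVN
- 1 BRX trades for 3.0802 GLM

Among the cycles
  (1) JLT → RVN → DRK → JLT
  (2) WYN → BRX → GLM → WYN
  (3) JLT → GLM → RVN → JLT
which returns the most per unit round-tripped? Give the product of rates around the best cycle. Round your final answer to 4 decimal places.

1.0441

(1) 4.8391 × 0.37431 × 0.53443 = 0.96803
(2) 0.1827 × 3.0802 × 1.8554 = 1.04413
(3) 2.5235 × 1.8317 × 0.20135 = 0.93070
Highest is cycle (2) at 1.0441 (>1, arbitrage).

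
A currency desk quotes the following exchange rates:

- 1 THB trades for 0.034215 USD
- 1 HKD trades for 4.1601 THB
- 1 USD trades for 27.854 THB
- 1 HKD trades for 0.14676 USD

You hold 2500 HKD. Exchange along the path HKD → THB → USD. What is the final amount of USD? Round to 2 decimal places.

355.84

2500 HKD × 4.1601 = 10400.25 THB
10400.25 THB × 0.034215 = 355.84455375 USD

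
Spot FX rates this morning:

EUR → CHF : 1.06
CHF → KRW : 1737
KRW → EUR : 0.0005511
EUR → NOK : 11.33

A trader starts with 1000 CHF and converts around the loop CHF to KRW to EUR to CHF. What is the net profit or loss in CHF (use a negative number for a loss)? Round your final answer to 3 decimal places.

1000 CHF × 1737 = 1737000 KRW
1737000 KRW × 0.0005511 = 957.2607 EUR
957.2607 EUR × 1.06 = 1014.696342 CHF
Net change: 1014.696342 − 1000 = 14.696342 CHF

14.696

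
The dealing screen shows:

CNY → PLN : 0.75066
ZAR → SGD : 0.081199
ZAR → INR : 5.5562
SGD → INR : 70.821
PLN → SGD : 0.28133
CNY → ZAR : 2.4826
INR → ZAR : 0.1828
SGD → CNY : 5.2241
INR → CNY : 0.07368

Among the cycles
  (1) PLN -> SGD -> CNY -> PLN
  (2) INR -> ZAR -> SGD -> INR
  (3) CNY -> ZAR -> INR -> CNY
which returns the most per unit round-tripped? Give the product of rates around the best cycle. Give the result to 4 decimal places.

(1) 0.28133 × 5.2241 × 0.75066 = 1.10324
(2) 0.1828 × 0.081199 × 70.821 = 1.05121
(3) 2.4826 × 5.5562 × 0.07368 = 1.01633
Highest is cycle (1) at 1.1032 (>1, arbitrage).

1.1032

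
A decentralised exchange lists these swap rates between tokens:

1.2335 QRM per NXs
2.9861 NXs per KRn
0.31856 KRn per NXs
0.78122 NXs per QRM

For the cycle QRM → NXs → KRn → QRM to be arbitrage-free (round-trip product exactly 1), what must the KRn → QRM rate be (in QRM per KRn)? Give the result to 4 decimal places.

Known legs of the cycle: 0.78122 × 0.31856 = 0.2488654432
For no arbitrage the full-cycle product must be 1, so the missing rate is 1 / 0.2488654432 ≈ 4.018236.

4.0182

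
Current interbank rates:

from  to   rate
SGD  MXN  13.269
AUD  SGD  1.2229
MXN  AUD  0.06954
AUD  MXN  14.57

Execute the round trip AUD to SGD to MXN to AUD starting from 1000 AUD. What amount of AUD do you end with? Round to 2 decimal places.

1000 AUD × 1.2229 = 1222.9 SGD
1222.9 SGD × 13.269 = 16226.6601 MXN
16226.6601 MXN × 0.06954 = 1128.401943354 AUD

1128.40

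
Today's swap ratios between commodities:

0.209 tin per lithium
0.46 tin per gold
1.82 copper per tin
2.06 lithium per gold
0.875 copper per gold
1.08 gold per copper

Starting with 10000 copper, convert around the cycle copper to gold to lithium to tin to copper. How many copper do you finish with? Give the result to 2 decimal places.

10000 copper × 1.08 = 10800 gold
10800 gold × 2.06 = 22248 lithium
22248 lithium × 0.209 = 4649.832 tin
4649.832 tin × 1.82 = 8462.69424 copper

8462.69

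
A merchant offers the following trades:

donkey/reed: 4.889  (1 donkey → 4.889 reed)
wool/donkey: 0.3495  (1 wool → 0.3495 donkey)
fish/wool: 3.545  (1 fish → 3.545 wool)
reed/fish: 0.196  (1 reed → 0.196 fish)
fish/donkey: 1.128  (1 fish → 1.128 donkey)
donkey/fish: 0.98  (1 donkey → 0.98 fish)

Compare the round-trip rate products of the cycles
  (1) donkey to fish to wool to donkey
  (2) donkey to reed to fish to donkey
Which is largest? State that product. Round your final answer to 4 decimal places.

1.2142

(1) 0.98 × 3.545 × 0.3495 = 1.21420
(2) 4.889 × 0.196 × 1.128 = 1.08090
Highest is cycle (1) at 1.2142 (>1, arbitrage).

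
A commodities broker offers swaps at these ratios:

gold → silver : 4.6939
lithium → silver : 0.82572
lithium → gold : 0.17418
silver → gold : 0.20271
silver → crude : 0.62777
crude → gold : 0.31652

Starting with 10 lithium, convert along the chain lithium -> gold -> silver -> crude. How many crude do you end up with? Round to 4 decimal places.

10 lithium × 0.17418 = 1.7418 gold
1.7418 gold × 4.6939 = 8.17583502 silver
8.17583502 silver × 0.62777 = 5.1325439505054 crude

5.1325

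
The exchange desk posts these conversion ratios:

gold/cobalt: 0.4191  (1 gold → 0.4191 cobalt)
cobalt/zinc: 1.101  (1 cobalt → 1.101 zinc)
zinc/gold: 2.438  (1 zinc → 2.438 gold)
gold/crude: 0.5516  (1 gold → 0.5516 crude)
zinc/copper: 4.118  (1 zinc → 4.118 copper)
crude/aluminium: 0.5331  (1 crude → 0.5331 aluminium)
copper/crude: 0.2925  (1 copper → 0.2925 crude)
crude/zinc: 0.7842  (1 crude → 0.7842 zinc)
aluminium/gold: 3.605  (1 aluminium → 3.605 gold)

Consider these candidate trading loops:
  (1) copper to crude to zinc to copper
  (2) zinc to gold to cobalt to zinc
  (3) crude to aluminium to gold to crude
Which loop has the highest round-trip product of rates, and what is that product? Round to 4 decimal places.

(1) 0.2925 × 0.7842 × 4.118 = 0.94458
(2) 2.438 × 0.4191 × 1.101 = 1.12496
(3) 0.5331 × 3.605 × 0.5516 = 1.06008
Highest is cycle (2) at 1.1250 (>1, arbitrage).

1.1250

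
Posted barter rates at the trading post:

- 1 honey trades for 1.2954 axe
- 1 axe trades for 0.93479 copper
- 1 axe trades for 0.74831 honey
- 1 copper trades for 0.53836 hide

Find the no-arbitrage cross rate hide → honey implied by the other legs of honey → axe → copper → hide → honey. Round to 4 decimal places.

1.5339

Known legs of the cycle: 1.2954 × 0.93479 × 0.53836 = 0.65191464141576
For no arbitrage the full-cycle product must be 1, so the missing rate is 1 / 0.65191464141576 ≈ 1.533943.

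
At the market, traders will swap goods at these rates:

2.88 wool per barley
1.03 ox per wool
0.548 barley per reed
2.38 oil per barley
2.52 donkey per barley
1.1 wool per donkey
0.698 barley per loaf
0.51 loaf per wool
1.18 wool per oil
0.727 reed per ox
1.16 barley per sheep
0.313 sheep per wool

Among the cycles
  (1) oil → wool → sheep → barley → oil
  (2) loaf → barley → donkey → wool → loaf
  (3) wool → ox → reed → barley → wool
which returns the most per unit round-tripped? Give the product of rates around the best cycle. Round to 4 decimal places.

(1) 1.18 × 0.313 × 1.16 × 2.38 = 1.01967
(2) 0.698 × 2.52 × 1.1 × 0.51 = 0.98678
(3) 1.03 × 0.727 × 0.548 × 2.88 = 1.18180
Highest is cycle (3) at 1.1818 (>1, arbitrage).

1.1818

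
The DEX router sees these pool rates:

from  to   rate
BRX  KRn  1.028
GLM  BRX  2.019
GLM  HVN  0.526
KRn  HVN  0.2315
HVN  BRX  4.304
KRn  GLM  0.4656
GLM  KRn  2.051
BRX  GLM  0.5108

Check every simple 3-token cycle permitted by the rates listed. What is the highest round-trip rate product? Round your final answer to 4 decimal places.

1.1564

HVN→BRX→GLM→HVN: 4.304 × 0.5108 × 0.526 = 1.15640
HVN→BRX→KRn→HVN: 4.304 × 1.028 × 0.2315 = 1.02427
KRn→GLM→BRX→KRn: 0.4656 × 2.019 × 1.028 = 0.96637
Maximum is HVN→BRX→GLM→HVN at 1.1564; arbitrage exists.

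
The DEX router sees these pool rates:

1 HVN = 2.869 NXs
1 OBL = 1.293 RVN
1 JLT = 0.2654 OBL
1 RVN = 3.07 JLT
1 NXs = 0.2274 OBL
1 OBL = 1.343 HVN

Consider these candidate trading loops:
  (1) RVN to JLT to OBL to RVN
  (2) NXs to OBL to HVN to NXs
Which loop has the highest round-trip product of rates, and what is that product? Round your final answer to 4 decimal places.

(1) 3.07 × 0.2654 × 1.293 = 1.05351
(2) 0.2274 × 1.343 × 2.869 = 0.87619
Highest is cycle (1) at 1.0535 (>1, arbitrage).

1.0535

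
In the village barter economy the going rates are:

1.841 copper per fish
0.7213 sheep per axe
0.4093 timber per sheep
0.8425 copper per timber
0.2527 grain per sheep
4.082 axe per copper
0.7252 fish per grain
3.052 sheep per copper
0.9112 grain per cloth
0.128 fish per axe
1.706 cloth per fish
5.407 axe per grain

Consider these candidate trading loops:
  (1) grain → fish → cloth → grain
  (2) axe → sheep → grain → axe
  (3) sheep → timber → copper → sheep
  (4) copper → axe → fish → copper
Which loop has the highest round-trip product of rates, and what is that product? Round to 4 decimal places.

1.1273

(1) 0.7252 × 1.706 × 0.9112 = 1.12733
(2) 0.7213 × 0.2527 × 5.407 = 0.98555
(3) 0.4093 × 0.8425 × 3.052 = 1.05244
(4) 4.082 × 0.128 × 1.841 = 0.96192
Highest is cycle (1) at 1.1273 (>1, arbitrage).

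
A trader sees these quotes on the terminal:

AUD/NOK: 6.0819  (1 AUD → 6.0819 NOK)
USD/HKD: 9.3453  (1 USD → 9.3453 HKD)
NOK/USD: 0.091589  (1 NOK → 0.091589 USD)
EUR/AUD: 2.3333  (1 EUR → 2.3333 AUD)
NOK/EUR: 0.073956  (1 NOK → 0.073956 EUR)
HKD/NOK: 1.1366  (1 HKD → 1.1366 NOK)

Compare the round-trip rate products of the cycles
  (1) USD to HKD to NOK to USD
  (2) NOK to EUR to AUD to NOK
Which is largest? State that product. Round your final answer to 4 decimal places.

(1) 9.3453 × 1.1366 × 0.091589 = 0.97285
(2) 0.073956 × 2.3333 × 6.0819 = 1.04950
Highest is cycle (2) at 1.0495 (>1, arbitrage).

1.0495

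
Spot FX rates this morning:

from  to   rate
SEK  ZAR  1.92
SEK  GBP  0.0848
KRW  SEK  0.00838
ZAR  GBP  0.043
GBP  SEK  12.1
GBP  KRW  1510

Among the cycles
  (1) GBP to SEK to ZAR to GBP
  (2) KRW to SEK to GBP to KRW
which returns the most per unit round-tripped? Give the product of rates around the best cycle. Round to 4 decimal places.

1.0730

(1) 12.1 × 1.92 × 0.043 = 0.99898
(2) 0.00838 × 0.0848 × 1510 = 1.07304
Highest is cycle (2) at 1.0730 (>1, arbitrage).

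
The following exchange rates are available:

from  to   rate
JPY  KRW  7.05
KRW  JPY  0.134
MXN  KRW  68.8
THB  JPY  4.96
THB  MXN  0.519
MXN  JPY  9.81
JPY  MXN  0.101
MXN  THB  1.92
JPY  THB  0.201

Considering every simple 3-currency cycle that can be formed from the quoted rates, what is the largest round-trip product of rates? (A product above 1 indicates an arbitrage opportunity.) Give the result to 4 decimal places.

1.0234

MXN→JPY→THB→MXN: 9.81 × 0.201 × 0.519 = 1.02337
MXN→THB→JPY→MXN: 1.92 × 4.96 × 0.101 = 0.96184
KRW→JPY→MXN→KRW: 0.134 × 0.101 × 68.8 = 0.93114
Maximum is MXN→JPY→THB→MXN at 1.0234; arbitrage exists.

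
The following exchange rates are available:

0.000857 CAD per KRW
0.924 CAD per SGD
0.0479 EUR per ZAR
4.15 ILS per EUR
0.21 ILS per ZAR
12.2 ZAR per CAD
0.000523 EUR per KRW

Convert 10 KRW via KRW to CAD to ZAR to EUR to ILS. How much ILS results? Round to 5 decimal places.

0.02078

10 KRW × 0.000857 = 0.00857 CAD
0.00857 CAD × 12.2 = 0.104554 ZAR
0.104554 ZAR × 0.0479 = 0.0050081366 EUR
0.0050081366 EUR × 4.15 = 0.02078376689 ILS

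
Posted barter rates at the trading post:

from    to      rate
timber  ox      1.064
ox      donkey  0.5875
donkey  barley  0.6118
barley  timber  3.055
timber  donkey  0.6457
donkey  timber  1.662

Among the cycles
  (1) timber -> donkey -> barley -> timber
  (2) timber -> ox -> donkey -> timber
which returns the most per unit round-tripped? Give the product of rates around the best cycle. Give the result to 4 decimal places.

(1) 0.6457 × 0.6118 × 3.055 = 1.20684
(2) 1.064 × 0.5875 × 1.662 = 1.03892
Highest is cycle (1) at 1.2068 (>1, arbitrage).

1.2068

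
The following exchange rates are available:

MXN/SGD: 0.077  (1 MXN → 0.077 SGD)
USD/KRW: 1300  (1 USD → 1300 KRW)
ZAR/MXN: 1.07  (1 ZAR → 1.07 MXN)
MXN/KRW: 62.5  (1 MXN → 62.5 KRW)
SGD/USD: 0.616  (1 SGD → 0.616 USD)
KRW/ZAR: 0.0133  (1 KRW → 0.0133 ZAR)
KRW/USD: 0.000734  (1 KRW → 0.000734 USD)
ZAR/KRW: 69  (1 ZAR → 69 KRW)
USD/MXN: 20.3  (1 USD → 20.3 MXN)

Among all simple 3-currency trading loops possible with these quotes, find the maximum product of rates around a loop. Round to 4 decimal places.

0.9629

USD→MXN→SGD→USD: 20.3 × 0.077 × 0.616 = 0.96287
USD→MXN→KRW→USD: 20.3 × 62.5 × 0.000734 = 0.93126
ZAR→MXN→KRW→ZAR: 1.07 × 62.5 × 0.0133 = 0.88944
Maximum is USD→MXN→SGD→USD at 0.9629; no arbitrage — every cycle loses value.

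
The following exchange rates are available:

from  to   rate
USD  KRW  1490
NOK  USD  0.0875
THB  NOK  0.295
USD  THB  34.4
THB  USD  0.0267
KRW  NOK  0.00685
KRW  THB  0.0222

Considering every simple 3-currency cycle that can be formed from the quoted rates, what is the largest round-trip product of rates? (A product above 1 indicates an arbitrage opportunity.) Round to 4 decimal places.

KRW→NOK→USD→KRW: 0.00685 × 0.0875 × 1490 = 0.89307
NOK→USD→THB→NOK: 0.0875 × 34.4 × 0.295 = 0.88795
KRW→THB→USD→KRW: 0.0222 × 0.0267 × 1490 = 0.88318
Maximum is KRW→NOK→USD→KRW at 0.8931; no arbitrage — every cycle loses value.

0.8931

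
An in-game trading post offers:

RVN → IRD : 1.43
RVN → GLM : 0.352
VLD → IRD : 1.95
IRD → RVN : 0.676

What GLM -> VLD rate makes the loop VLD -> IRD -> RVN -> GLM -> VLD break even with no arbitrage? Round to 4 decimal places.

2.1551

Known legs of the cycle: 1.95 × 0.676 × 0.352 = 0.4640064
For no arbitrage the full-cycle product must be 1, so the missing rate is 1 / 0.4640064 ≈ 2.155143.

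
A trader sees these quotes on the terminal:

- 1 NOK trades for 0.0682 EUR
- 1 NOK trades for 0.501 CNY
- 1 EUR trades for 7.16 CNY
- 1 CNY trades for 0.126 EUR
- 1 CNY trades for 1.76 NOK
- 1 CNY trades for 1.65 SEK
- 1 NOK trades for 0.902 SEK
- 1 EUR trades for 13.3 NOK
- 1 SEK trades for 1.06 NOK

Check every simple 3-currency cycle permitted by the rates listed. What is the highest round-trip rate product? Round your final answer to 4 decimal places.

CNY→SEK→NOK→CNY: 1.65 × 1.06 × 0.501 = 0.87625
EUR→CNY→NOK→EUR: 7.16 × 1.76 × 0.0682 = 0.85943
EUR→NOK→CNY→EUR: 13.3 × 0.501 × 0.126 = 0.83958
Maximum is CNY→SEK→NOK→CNY at 0.8762; no arbitrage — every cycle loses value.

0.8762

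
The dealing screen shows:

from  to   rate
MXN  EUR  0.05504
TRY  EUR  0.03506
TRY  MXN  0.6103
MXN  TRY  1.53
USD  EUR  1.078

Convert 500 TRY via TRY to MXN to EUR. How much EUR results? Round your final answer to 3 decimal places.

16.795

500 TRY × 0.6103 = 305.15 MXN
305.15 MXN × 0.05504 = 16.795456 EUR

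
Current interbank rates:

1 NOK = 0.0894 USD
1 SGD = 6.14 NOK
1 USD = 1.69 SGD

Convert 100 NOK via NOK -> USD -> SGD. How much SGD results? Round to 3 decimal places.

15.109

100 NOK × 0.0894 = 8.94 USD
8.94 USD × 1.69 = 15.1086 SGD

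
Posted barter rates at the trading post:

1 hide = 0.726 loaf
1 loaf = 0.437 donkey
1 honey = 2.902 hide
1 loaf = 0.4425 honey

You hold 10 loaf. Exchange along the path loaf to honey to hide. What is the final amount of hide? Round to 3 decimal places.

10 loaf × 0.4425 = 4.425 honey
4.425 honey × 2.902 = 12.84135 hide

12.841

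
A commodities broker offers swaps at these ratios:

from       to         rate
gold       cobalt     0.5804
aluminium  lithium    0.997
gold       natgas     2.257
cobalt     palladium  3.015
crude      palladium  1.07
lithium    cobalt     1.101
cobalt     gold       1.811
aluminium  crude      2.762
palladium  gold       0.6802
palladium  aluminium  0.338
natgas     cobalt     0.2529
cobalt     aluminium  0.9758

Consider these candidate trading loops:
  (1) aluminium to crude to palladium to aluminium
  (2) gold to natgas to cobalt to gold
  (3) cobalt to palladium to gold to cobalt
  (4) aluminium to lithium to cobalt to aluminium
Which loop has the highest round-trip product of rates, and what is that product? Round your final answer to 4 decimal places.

1.1903

(1) 2.762 × 1.07 × 0.338 = 0.99890
(2) 2.257 × 0.2529 × 1.811 = 1.03371
(3) 3.015 × 0.6802 × 0.5804 = 1.19029
(4) 0.997 × 1.101 × 0.9758 = 1.07113
Highest is cycle (3) at 1.1903 (>1, arbitrage).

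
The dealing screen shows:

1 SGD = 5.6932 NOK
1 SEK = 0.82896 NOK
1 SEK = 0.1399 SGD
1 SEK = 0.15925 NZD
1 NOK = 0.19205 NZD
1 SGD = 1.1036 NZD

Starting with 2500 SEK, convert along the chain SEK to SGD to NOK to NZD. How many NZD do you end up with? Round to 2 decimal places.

382.41

2500 SEK × 0.1399 = 349.75 SGD
349.75 SGD × 5.6932 = 1991.1967 NOK
1991.1967 NOK × 0.19205 = 382.409326235 NZD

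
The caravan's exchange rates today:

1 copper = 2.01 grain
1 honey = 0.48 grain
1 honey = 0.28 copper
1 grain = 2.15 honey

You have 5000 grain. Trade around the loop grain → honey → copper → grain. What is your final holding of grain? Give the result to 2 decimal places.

5000 grain × 2.15 = 10750 honey
10750 honey × 0.28 = 3010 copper
3010 copper × 2.01 = 6050.1 grain

6050.10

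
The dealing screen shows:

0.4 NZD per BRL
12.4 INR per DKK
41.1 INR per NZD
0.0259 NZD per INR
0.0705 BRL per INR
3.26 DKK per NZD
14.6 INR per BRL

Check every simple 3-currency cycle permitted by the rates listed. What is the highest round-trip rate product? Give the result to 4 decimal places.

1.1590

INR→BRL→NZD→INR: 0.0705 × 0.4 × 41.1 = 1.15902
INR→NZD→DKK→INR: 0.0259 × 3.26 × 12.4 = 1.04698
Maximum is INR→BRL→NZD→INR at 1.1590; arbitrage exists.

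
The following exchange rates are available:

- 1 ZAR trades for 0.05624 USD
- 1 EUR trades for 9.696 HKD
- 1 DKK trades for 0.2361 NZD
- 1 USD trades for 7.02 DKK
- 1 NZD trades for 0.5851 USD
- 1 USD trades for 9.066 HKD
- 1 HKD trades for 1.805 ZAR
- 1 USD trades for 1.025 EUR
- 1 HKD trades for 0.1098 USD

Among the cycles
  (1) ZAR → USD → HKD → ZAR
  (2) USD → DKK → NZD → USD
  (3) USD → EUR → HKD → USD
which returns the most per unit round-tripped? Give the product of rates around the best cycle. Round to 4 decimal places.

1.0912

(1) 0.05624 × 9.066 × 1.805 = 0.92032
(2) 7.02 × 0.2361 × 0.5851 = 0.96976
(3) 1.025 × 9.696 × 0.1098 = 1.09124
Highest is cycle (3) at 1.0912 (>1, arbitrage).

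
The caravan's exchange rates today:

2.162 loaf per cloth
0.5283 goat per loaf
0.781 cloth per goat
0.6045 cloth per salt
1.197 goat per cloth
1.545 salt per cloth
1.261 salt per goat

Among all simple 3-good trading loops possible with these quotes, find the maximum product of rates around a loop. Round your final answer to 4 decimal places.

0.9124

cloth→goat→salt→cloth: 1.197 × 1.261 × 0.6045 = 0.91244
cloth→loaf→goat→cloth: 2.162 × 0.5283 × 0.781 = 0.89205
Maximum is cloth→goat→salt→cloth at 0.9124; no arbitrage — every cycle loses value.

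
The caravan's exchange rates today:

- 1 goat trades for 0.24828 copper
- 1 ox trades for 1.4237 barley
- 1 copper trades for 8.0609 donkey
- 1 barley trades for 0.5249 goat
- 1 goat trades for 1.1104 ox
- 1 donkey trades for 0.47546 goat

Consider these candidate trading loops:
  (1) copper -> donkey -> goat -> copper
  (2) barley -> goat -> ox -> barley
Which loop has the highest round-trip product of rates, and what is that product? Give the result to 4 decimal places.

(1) 8.0609 × 0.47546 × 0.24828 = 0.95157
(2) 0.5249 × 1.1104 × 1.4237 = 0.82980
Highest is cycle (1) at 0.9516 (≤1, no arbitrage).

0.9516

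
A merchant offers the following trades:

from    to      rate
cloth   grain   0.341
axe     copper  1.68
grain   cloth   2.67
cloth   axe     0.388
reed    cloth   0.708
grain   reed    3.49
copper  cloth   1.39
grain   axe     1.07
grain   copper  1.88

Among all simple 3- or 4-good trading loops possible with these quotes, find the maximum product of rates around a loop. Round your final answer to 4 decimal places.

cloth→axe→copper→cloth: 0.388 × 1.68 × 1.39 = 0.90606
cloth→grain→copper→cloth: 0.341 × 1.88 × 1.39 = 0.89110
cloth→grain→axe→copper→cloth: 0.341 × 1.07 × 1.68 × 1.39 = 0.85204
cloth→grain→reed→cloth: 0.341 × 3.49 × 0.708 = 0.84258
Maximum is cloth→axe→copper→cloth at 0.9061; no arbitrage — every cycle loses value.

0.9061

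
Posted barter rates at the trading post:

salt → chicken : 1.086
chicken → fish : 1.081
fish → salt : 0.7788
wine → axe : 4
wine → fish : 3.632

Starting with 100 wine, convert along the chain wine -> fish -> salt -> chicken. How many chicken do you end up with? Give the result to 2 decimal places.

307.19

100 wine × 3.632 = 363.2 fish
363.2 fish × 0.7788 = 282.86016 salt
282.86016 salt × 1.086 = 307.18613376 chicken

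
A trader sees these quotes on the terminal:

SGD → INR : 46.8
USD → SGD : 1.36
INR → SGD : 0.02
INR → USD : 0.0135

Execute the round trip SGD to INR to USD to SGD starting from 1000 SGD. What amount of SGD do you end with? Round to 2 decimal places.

859.25

1000 SGD × 46.8 = 46800 INR
46800 INR × 0.0135 = 631.8 USD
631.8 USD × 1.36 = 859.248 SGD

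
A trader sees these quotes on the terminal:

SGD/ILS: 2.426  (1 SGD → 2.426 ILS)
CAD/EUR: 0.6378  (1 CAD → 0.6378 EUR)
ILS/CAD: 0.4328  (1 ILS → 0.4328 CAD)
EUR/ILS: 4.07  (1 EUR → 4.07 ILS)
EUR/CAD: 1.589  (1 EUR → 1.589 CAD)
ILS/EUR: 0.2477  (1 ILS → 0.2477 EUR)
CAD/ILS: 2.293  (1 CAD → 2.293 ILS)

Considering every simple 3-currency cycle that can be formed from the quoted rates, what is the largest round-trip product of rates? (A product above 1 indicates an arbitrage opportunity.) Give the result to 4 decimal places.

1.1235

CAD→EUR→ILS→CAD: 0.6378 × 4.07 × 0.4328 = 1.12348
CAD→ILS→EUR→CAD: 2.293 × 0.2477 × 1.589 = 0.90251
Maximum is CAD→EUR→ILS→CAD at 1.1235; arbitrage exists.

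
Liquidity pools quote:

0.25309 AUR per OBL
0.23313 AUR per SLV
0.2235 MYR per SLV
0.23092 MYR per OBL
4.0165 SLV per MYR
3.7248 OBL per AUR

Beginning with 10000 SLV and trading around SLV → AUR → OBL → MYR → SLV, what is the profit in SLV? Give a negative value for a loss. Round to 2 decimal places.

10000 SLV × 0.23313 = 2331.3 AUR
2331.3 AUR × 3.7248 = 8683.62624 OBL
8683.62624 OBL × 0.23092 = 2005.2229713408 MYR
2005.2229713408 MYR × 4.0165 = 8053.9780643903232 SLV
Net change: 8053.9780643903232 − 10000 = -1946.0219356096768 SLV

-1946.02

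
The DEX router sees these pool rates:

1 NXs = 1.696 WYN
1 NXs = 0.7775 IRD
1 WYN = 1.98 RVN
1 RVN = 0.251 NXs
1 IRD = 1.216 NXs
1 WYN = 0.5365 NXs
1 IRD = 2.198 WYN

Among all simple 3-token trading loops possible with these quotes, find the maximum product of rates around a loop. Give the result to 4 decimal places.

NXs→IRD→WYN→NXs: 0.7775 × 2.198 × 0.5365 = 0.91685
NXs→WYN→RVN→NXs: 1.696 × 1.98 × 0.251 = 0.84288
Maximum is NXs→IRD→WYN→NXs at 0.9168; no arbitrage — every cycle loses value.

0.9168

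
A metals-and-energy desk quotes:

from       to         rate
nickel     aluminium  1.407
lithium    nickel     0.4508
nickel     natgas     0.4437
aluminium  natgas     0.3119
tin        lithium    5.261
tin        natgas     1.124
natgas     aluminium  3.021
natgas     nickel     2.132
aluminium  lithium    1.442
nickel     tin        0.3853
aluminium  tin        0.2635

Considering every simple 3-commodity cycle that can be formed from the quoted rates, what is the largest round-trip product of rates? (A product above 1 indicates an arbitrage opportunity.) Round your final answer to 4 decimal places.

nickel→aluminium→natgas→nickel: 1.407 × 0.3119 × 2.132 = 0.93561
nickel→tin→natgas→nickel: 0.3853 × 1.124 × 2.132 = 0.92332
lithium→nickel→aluminium→lithium: 0.4508 × 1.407 × 1.442 = 0.91463
lithium→nickel→tin→lithium: 0.4508 × 0.3853 × 5.261 = 0.91380
tin→natgas→aluminium→tin: 1.124 × 3.021 × 0.2635 = 0.89474
Maximum is nickel→aluminium→natgas→nickel at 0.9356; no arbitrage — every cycle loses value.

0.9356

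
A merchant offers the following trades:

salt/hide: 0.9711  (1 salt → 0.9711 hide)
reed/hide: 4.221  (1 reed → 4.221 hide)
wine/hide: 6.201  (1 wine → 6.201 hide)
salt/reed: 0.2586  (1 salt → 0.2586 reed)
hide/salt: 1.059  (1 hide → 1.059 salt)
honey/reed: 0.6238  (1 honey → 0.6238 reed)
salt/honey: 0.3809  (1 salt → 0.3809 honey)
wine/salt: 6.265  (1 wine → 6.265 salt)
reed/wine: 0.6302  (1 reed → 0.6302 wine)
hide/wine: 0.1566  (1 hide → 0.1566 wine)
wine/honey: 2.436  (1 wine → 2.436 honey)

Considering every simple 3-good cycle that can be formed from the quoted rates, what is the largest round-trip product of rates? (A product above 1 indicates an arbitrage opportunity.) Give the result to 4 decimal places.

1.1560

reed→hide→salt→reed: 4.221 × 1.059 × 0.2586 = 1.15595
reed→wine→salt→reed: 0.6302 × 6.265 × 0.2586 = 1.02101
reed→wine→honey→reed: 0.6302 × 2.436 × 0.6238 = 0.95764
salt→hide→wine→salt: 0.9711 × 0.1566 × 6.265 = 0.95275
Maximum is reed→hide→salt→reed at 1.1560; arbitrage exists.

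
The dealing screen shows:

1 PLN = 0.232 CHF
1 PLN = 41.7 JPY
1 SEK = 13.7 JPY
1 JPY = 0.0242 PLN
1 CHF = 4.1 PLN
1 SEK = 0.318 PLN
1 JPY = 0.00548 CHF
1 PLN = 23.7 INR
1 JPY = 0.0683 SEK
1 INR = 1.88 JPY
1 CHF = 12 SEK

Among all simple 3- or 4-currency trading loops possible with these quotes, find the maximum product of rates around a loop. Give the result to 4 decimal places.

1.0783

PLN→INR→JPY→PLN: 23.7 × 1.88 × 0.0242 = 1.07826
PLN→INR→JPY→CHF→PLN: 23.7 × 1.88 × 0.00548 × 4.1 = 1.00108
PLN→INR→JPY→SEK→PLN: 23.7 × 1.88 × 0.0683 × 0.318 = 0.96773
PLN→JPY→CHF→PLN: 41.7 × 0.00548 × 4.1 = 0.93692
PLN→CHF→SEK→JPY→PLN: 0.232 × 12 × 13.7 × 0.0242 = 0.92301
PLN→JPY→SEK→PLN: 41.7 × 0.0683 × 0.318 = 0.90570
CHF→SEK→JPY→CHF: 12 × 13.7 × 0.00548 = 0.90091
PLN→CHF→SEK→PLN: 0.232 × 12 × 0.318 = 0.88531
PLN→JPY→CHF→SEK→PLN: 41.7 × 0.00548 × 12 × 0.318 = 0.87202
Maximum is PLN→INR→JPY→PLN at 1.0783; arbitrage exists.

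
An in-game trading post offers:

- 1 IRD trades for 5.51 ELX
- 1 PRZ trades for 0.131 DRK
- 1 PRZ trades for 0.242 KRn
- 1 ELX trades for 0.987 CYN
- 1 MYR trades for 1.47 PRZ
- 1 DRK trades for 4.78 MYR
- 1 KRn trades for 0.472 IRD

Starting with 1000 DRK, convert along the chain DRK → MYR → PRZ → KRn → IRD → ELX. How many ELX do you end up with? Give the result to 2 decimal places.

4422.36

1000 DRK × 4.78 = 4780 MYR
4780 MYR × 1.47 = 7026.6 PRZ
7026.6 PRZ × 0.242 = 1700.4372 KRn
1700.4372 KRn × 0.472 = 802.6063584 IRD
802.6063584 IRD × 5.51 = 4422.361034784 ELX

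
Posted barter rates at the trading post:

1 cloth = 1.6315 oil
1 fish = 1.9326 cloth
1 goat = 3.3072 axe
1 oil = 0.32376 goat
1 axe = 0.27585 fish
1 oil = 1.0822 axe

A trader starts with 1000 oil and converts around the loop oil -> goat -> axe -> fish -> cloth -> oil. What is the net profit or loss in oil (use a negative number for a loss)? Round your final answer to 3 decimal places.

1000 oil × 0.32376 = 323.76 goat
323.76 goat × 3.3072 = 1070.739072 axe
1070.739072 axe × 0.27585 = 295.3633730112 fish
295.3633730112 fish × 1.9326 = 570.81925468144512 cloth
570.81925468144512 cloth × 1.6315 = 931.29161401277771328 oil
Net change: 931.29161401277771328 − 1000 = -68.70838598722228672 oil

-68.708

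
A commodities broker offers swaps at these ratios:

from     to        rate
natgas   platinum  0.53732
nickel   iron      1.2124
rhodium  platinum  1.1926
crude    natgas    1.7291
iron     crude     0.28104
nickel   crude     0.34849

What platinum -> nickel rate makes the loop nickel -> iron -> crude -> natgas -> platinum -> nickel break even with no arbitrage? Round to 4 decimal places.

3.1589

Known legs of the cycle: 1.2124 × 0.28104 × 1.7291 × 0.53732 = 0.316568123104474752
For no arbitrage the full-cycle product must be 1, so the missing rate is 1 / 0.316568123104474752 ≈ 3.158878.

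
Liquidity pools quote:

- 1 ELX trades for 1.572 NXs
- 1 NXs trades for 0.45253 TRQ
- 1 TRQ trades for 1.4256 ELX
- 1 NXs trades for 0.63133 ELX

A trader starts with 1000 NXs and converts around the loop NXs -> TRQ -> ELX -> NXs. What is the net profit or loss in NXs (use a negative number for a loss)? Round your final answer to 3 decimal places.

1000 NXs × 0.45253 = 452.53 TRQ
452.53 TRQ × 1.4256 = 645.126768 ELX
645.126768 ELX × 1.572 = 1014.139279296 NXs
Net change: 1014.139279296 − 1000 = 14.139279296 NXs

14.139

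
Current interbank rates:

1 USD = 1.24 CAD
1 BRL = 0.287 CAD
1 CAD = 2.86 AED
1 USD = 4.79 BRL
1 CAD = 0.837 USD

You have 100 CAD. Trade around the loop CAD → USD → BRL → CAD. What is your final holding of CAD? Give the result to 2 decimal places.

100 CAD × 0.837 = 83.7 USD
83.7 USD × 4.79 = 400.923 BRL
400.923 BRL × 0.287 = 115.064901 CAD

115.06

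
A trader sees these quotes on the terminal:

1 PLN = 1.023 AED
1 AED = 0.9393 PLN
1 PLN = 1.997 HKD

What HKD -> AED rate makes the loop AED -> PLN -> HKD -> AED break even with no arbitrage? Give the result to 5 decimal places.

Known legs of the cycle: 0.9393 × 1.997 = 1.8757821
For no arbitrage the full-cycle product must be 1, so the missing rate is 1 / 1.8757821 ≈ 0.5331110.

0.53311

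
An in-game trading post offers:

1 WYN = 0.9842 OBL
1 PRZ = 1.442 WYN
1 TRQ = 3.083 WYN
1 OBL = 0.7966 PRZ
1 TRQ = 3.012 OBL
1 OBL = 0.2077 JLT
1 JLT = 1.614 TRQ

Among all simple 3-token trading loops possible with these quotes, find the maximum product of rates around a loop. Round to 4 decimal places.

1.1305

PRZ→WYN→OBL→PRZ: 1.442 × 0.9842 × 0.7966 = 1.13055
OBL→JLT→TRQ→OBL: 0.2077 × 1.614 × 3.012 = 1.00971
Maximum is PRZ→WYN→OBL→PRZ at 1.1305; arbitrage exists.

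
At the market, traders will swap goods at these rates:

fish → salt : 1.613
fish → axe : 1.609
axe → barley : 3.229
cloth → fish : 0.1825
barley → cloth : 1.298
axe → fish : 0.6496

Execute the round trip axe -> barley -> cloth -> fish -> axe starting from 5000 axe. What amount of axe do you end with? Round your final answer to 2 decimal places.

5000 axe × 3.229 = 16145 barley
16145 barley × 1.298 = 20956.21 cloth
20956.21 cloth × 0.1825 = 3824.508325 fish
3824.508325 fish × 1.609 = 6153.633894925 axe

6153.63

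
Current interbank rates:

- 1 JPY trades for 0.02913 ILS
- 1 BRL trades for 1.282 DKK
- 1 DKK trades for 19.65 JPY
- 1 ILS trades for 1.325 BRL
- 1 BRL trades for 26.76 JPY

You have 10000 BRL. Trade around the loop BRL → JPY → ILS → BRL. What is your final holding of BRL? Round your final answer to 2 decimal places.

10328.62

10000 BRL × 26.76 = 267600 JPY
267600 JPY × 0.02913 = 7795.188 ILS
7795.188 ILS × 1.325 = 10328.6241 BRL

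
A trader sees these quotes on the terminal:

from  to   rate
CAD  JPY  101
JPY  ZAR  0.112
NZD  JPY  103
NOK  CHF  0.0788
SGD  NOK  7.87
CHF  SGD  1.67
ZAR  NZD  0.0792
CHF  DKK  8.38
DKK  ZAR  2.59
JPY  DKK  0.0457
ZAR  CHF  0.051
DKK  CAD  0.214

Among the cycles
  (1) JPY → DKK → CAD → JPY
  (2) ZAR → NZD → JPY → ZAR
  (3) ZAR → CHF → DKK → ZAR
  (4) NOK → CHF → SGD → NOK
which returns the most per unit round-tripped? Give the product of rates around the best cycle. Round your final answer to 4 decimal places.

(1) 0.0457 × 0.214 × 101 = 0.98776
(2) 0.0792 × 103 × 0.112 = 0.91365
(3) 0.051 × 8.38 × 2.59 = 1.10691
(4) 0.0788 × 1.67 × 7.87 = 1.03566
Highest is cycle (3) at 1.1069 (>1, arbitrage).

1.1069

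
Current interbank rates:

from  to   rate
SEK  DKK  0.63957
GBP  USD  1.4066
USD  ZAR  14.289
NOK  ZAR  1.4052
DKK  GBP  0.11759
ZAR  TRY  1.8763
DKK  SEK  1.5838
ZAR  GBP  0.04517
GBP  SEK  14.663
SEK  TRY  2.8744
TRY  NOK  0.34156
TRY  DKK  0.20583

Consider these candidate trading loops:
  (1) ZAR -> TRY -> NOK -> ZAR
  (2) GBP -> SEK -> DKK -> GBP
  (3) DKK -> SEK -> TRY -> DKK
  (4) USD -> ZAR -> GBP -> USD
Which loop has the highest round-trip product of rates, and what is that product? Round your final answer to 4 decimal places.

1.1028

(1) 1.8763 × 0.34156 × 1.4052 = 0.90055
(2) 14.663 × 0.63957 × 0.11759 = 1.10276
(3) 1.5838 × 2.8744 × 0.20583 = 0.93704
(4) 14.289 × 0.04517 × 1.4066 = 0.90787
Highest is cycle (2) at 1.1028 (>1, arbitrage).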